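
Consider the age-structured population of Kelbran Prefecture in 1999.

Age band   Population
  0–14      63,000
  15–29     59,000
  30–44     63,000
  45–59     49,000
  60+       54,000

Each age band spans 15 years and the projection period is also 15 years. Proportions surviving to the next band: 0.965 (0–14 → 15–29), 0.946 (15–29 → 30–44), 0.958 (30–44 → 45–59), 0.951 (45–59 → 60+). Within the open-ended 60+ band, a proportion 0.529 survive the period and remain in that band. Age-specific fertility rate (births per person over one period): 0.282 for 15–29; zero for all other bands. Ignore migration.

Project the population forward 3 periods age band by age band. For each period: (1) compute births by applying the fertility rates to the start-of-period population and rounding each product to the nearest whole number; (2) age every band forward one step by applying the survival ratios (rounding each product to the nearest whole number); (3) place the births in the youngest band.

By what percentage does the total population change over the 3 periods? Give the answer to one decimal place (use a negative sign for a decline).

-32.8

Period 1.
Births: 59000 * 0.282 = 16638
15–29: 63000 * 0.965 = 60795
30–44: 59000 * 0.946 = 55814
45–59: 63000 * 0.958 = 60354
60+: 49000 * 0.951 + 54000 * 0.529 = 46599 + 28566 = 75165
Population now: 0–14=16638, 15–29=60795, 30–44=55814, 45–59=60354, 60+=75165
Period 2.
Births: 60795 * 0.282 = 17144
15–29: 16638 * 0.965 = 16056
30–44: 60795 * 0.946 = 57512
45–59: 55814 * 0.958 = 53470
60+: 60354 * 0.951 + 75165 * 0.529 = 57397 + 39762 = 97159
Population now: 0–14=17144, 15–29=16056, 30–44=57512, 45–59=53470, 60+=97159
Period 3.
Births: 16056 * 0.282 = 4528
15–29: 17144 * 0.965 = 16544
30–44: 16056 * 0.946 = 15189
45–59: 57512 * 0.958 = 55096
60+: 53470 * 0.951 + 97159 * 0.529 = 50850 + 51397 = 102247
Population now: 0–14=4528, 15–29=16544, 30–44=15189, 45–59=55096, 60+=102247
Total: 288000 → 193604; change = -94396; percentage change = -32.8%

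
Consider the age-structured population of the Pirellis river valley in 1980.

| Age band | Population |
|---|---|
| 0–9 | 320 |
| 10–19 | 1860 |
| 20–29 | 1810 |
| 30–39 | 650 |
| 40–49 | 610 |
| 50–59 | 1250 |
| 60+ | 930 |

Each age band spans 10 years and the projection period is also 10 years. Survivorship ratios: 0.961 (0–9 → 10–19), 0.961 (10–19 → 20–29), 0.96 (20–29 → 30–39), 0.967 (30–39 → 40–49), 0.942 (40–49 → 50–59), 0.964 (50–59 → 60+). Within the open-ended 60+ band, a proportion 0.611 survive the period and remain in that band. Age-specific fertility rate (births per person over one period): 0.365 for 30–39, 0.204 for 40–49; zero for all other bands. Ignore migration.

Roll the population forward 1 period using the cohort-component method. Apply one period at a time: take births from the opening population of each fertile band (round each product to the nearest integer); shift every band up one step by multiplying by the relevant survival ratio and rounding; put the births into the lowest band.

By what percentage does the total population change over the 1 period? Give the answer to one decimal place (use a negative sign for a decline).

-3.5

Call the bands 1 to 7, youngest first.
— Period 1 —
Births: 650 × 0.365 = 237 ; 610 × 0.204 = 124 ⇒ total 361
Band 2: 320 × 0.961 = 308
Band 3: 1860 × 0.961 = 1787
Band 4: 1810 × 0.96 = 1738
Band 5: 650 × 0.967 = 629
Band 6: 610 × 0.942 = 575
Band 7: 1250 × 0.964 + 930 × 0.611 = 1205 + 568 = 1773
End of period: [361, 308, 1787, 1738, 629, 575, 1773]
Total: 7430 → 7171; change = -259; percentage change = -3.5%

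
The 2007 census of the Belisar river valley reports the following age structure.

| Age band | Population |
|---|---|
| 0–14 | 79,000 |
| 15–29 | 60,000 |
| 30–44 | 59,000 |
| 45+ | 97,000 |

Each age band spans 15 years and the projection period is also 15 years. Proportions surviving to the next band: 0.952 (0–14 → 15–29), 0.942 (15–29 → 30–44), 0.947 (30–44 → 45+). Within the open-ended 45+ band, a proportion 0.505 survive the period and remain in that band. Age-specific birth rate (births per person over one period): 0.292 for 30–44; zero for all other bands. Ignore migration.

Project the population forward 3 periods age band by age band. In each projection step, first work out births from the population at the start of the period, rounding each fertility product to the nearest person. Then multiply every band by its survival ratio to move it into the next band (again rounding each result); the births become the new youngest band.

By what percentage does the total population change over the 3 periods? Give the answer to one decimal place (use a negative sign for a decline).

-41.5

Numbering the groups 1..4 from youngest to oldest:
Period 1.
Births: 59000 * 0.292 = 17228
Group 2: 79000 * 0.952 = 75208
Group 3: 60000 * 0.942 = 56520
Group 4: 59000 * 0.947 + 97000 * 0.505 = 55873 + 48985 = 104858
→ [17228, 75208, 56520, 104858]
Period 2.
Births: 56520 * 0.292 = 16504
Group 2: 17228 * 0.952 = 16401
Group 3: 75208 * 0.942 = 70846
Group 4: 56520 * 0.947 + 104858 * 0.505 = 53524 + 52953 = 106477
→ [16504, 16401, 70846, 106477]
Period 3.
Births: 70846 * 0.292 = 20687
Group 2: 16504 * 0.952 = 15712
Group 3: 16401 * 0.942 = 15450
Group 4: 70846 * 0.947 + 106477 * 0.505 = 67091 + 53771 = 120862
→ [20687, 15712, 15450, 120862]
Total: 295000 → 172711; change = -122289; percentage change = -41.5%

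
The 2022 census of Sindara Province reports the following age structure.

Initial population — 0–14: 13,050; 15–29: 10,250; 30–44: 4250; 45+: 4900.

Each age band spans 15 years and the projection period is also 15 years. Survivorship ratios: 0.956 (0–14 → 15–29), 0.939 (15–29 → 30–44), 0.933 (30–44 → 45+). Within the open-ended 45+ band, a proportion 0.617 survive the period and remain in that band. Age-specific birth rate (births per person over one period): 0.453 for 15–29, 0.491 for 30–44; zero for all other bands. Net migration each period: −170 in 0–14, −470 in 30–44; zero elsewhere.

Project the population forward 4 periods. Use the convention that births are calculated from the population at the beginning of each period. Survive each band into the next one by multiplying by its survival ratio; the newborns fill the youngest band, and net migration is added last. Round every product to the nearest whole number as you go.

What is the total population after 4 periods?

Period 1.
Births: 10250 × 0.453 = 4643 ; 4250 × 0.491 = 2087 — total 6730
15–29: 13050 × 0.956 = 12476
30–44: 10250 × 0.939 = 9625
45+: 4250 × 0.933 + 4900 × 0.617 = 3965 + 3023 = 6988
Net migration: 0–14 − 170 → 6560; 30–44 − 470 → 9155
Population now: 0–14=6560, 15–29=12476, 30–44=9155, 45+=6988
Period 2.
Births: 12476 × 0.453 = 5652 ; 9155 × 0.491 = 4495 — total 10147
15–29: 6560 × 0.956 = 6271
30–44: 12476 × 0.939 = 11715
45+: 9155 × 0.933 + 6988 × 0.617 = 8542 + 4312 = 12854
Net migration: 0–14 − 170 → 9977; 30–44 − 470 → 11245
Population now: 0–14=9977, 15–29=6271, 30–44=11245, 45+=12854
Period 3.
Births: 6271 × 0.453 = 2841 ; 11245 × 0.491 = 5521 — total 8362
15–29: 9977 × 0.956 = 9538
30–44: 6271 × 0.939 = 5888
45+: 11245 × 0.933 + 12854 × 0.617 = 10492 + 7931 = 18423
Net migration: 0–14 − 170 → 8192; 30–44 − 470 → 5418
Population now: 0–14=8192, 15–29=9538, 30–44=5418, 45+=18423
Period 4.
Births: 9538 × 0.453 = 4321 ; 5418 × 0.491 = 2660 — total 6981
15–29: 8192 × 0.956 = 7832
30–44: 9538 × 0.939 = 8956
45+: 5418 × 0.933 + 18423 × 0.617 = 5055 + 11367 = 16422
Net migration: 0–14 − 170 → 6811; 30–44 − 470 → 8486
Population now: 0–14=6811, 15–29=7832, 30–44=8486, 45+=16422
Total after period 4: 6811 + 7832 + 8486 + 16422 = 39551

39551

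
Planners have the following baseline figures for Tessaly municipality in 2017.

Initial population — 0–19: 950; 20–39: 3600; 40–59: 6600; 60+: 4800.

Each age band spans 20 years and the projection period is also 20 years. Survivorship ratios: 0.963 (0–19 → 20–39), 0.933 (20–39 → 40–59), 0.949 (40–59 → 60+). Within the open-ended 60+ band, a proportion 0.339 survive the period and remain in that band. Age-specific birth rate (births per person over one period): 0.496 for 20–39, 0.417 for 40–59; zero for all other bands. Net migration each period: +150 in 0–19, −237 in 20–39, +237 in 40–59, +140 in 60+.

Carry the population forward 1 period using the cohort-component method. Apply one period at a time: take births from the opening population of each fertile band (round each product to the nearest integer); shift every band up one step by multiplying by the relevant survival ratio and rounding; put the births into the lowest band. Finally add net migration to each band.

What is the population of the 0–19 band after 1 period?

4688

Period 1:
Births: 3600 × 0.496 = 1786  |  6600 × 0.417 = 2752 → 4538
20–39: 950 × 0.963 = 915
40–59: 3600 × 0.933 = 3359
60+: 6600 × 0.949 + 4800 × 0.339 = 6263 + 1627 = 7890
Net migration: 0–19 + 150 → 4688; 20–39 − 237 → 678; 40–59 + 237 → 3596; 60+ + 140 → 8030
Population now: 0–19=4688, 20–39=678, 40–59=3596, 60+=8030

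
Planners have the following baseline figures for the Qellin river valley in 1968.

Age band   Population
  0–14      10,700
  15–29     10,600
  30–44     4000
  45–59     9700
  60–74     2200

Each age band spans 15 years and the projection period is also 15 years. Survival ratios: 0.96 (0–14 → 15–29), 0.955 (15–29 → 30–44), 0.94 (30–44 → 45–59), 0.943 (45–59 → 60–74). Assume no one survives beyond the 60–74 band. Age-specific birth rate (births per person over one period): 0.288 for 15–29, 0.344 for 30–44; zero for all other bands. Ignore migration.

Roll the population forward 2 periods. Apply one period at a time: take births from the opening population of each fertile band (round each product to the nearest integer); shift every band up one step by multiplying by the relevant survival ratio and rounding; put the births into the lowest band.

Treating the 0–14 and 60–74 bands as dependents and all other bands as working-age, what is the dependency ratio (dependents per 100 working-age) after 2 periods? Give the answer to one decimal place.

Let group 1 be 0–14 through group 5 = 60–74.
— Period 1 —
Births: 10600 × 0.288 = 3053, 4000 × 0.344 = 1376 — total 4429
Group 2: 10700 × 0.96 = 10272
Group 3: 10600 × 0.955 = 10123
Group 4: 4000 × 0.94 = 3760
Group 5: 9700 × 0.943 = 9147
End of period: [4429, 10272, 10123, 3760, 9147]
— Period 2 —
Births: 10272 × 0.288 = 2958, 10123 × 0.344 = 3482 — total 6440
Group 2: 4429 × 0.96 = 4252
Group 3: 10272 × 0.955 = 9810
Group 4: 10123 × 0.94 = 9516
Group 5: 3760 × 0.943 = 3546
End of period: [6440, 4252, 9810, 9516, 3546]
Dependents (band 0–14 + band 60–74) = 6440 + 3546 = 9986; working-age = 23578; ratio = 9986/23578 × 100 = 42.4

42.4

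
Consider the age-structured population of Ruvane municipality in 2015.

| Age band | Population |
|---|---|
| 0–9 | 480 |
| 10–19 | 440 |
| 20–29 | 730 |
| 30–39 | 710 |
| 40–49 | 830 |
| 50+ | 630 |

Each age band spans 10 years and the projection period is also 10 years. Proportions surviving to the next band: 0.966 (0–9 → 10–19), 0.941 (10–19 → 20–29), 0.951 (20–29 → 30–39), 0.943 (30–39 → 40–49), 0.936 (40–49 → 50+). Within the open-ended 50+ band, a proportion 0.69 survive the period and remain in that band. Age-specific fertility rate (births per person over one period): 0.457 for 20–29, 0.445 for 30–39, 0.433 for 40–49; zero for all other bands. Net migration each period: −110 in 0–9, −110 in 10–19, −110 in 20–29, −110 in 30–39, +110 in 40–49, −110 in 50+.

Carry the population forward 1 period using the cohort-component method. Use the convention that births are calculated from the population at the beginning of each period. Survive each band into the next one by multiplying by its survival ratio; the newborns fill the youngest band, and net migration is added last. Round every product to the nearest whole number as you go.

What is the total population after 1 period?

4023

(Groups numbered youngest = 1 to oldest = 6.)
— Period 1 —
Births: 730 × 0.457 = 334  |  710 × 0.445 = 316  |  830 × 0.433 = 359 → total 1009
Group 2: 480 × 0.966 = 464
Group 3: 440 × 0.941 = 414
Group 4: 730 × 0.951 = 694
Group 5: 710 × 0.943 = 670
Group 6: 830 × 0.936 + 630 × 0.69 = 777 + 435 = 1212
Net migration: Group 1 − 110 → 899; Group 2 − 110 → 354; Group 3 − 110 → 304; Group 4 − 110 → 584; Group 5 + 110 → 780; Group 6 − 110 → 1102
→ [899, 354, 304, 584, 780, 1102]
Total after period 1: 899 + 354 + 304 + 584 + 780 + 1102 = 4023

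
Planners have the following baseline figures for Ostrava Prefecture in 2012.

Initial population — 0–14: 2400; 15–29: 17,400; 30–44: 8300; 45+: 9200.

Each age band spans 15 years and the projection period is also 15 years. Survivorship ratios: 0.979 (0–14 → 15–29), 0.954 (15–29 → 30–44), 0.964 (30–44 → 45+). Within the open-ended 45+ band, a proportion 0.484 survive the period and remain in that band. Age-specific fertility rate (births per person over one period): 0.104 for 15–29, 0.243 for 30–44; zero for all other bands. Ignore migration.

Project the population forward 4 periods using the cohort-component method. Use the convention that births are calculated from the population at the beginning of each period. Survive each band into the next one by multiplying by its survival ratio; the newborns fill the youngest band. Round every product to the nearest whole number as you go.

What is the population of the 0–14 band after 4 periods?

After projecting period 1:
Births: 17400 * 0.104 = 1810, 8300 * 0.243 = 2017 ⇒ total 3827
15–29: 2400 * 0.979 = 2350
30–44: 17400 * 0.954 = 16600
45+: 8300 * 0.964 + 9200 * 0.484 = 8001 + 4453 = 12454
End of period: [3827, 2350, 16600, 12454]
After projecting period 2:
Births: 2350 * 0.104 = 244, 16600 * 0.243 = 4034 ⇒ total 4278
15–29: 3827 * 0.979 = 3747
30–44: 2350 * 0.954 = 2242
45+: 16600 * 0.964 + 12454 * 0.484 = 16002 + 6028 = 22030
End of period: [4278, 3747, 2242, 22030]
After projecting period 3:
Births: 3747 * 0.104 = 390, 2242 * 0.243 = 545 ⇒ total 935
15–29: 4278 * 0.979 = 4188
30–44: 3747 * 0.954 = 3575
45+: 2242 * 0.964 + 22030 * 0.484 = 2161 + 10663 = 12824
End of period: [935, 4188, 3575, 12824]
After projecting period 4:
Births: 4188 * 0.104 = 436, 3575 * 0.243 = 869 ⇒ total 1305
15–29: 935 * 0.979 = 915
30–44: 4188 * 0.954 = 3995
45+: 3575 * 0.964 + 12824 * 0.484 = 3446 + 6207 = 9653
End of period: [1305, 915, 3995, 9653]

1305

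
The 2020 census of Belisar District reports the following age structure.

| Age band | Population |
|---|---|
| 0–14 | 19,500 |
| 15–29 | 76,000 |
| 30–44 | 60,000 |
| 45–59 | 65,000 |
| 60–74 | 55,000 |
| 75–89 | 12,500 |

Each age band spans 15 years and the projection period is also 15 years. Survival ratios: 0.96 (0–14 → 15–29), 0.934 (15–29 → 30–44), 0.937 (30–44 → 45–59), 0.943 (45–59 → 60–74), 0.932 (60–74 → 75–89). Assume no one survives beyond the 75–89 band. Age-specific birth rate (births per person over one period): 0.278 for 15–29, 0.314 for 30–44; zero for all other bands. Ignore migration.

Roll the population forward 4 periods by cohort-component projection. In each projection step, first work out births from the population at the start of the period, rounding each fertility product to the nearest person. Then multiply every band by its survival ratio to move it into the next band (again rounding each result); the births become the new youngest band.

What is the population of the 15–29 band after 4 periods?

15511

(Groups numbered youngest = 1 to oldest = 6.)
After projecting period 1:
Births: 76000 × 0.278 = 21128, 60000 × 0.314 = 18840 ⇒ total 39968
Group 2: 19500 × 0.96 = 18720
Group 3: 76000 × 0.934 = 70984
Group 4: 60000 × 0.937 = 56220
Group 5: 65000 × 0.943 = 61295
Group 6: 55000 × 0.932 = 51260
→ [39968, 18720, 70984, 56220, 61295, 51260]
After projecting period 2:
Births: 18720 × 0.278 = 5204, 70984 × 0.314 = 22289 ⇒ total 27493
Group 2: 39968 × 0.96 = 38369
Group 3: 18720 × 0.934 = 17484
Group 4: 70984 × 0.937 = 66512
Group 5: 56220 × 0.943 = 53015
Group 6: 61295 × 0.932 = 57127
→ [27493, 38369, 17484, 66512, 53015, 57127]
After projecting period 3:
Births: 38369 × 0.278 = 10667, 17484 × 0.314 = 5490 ⇒ total 16157
Group 2: 27493 × 0.96 = 26393
Group 3: 38369 × 0.934 = 35837
Group 4: 17484 × 0.937 = 16383
Group 5: 66512 × 0.943 = 62721
Group 6: 53015 × 0.932 = 49410
→ [16157, 26393, 35837, 16383, 62721, 49410]
After projecting period 4:
Births: 26393 × 0.278 = 7337, 35837 × 0.314 = 11253 ⇒ total 18590
Group 2: 16157 × 0.96 = 15511
Group 3: 26393 × 0.934 = 24651
Group 4: 35837 × 0.937 = 33579
Group 5: 16383 × 0.943 = 15449
Group 6: 62721 × 0.932 = 58456
→ [18590, 15511, 24651, 33579, 15449, 58456]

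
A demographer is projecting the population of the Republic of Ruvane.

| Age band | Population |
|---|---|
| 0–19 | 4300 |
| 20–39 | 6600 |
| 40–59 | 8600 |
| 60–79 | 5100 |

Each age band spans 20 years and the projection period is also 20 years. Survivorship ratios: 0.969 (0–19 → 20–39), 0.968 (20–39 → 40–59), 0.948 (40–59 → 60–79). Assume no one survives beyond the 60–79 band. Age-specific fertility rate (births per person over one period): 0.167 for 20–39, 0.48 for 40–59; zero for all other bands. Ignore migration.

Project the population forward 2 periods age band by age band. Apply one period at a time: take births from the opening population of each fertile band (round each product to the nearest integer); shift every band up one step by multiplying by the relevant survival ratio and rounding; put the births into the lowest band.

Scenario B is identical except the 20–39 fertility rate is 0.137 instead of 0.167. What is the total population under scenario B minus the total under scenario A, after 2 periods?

-317

(Bands numbered youngest = 1 to oldest = 4.)
— Period 1 —
Births: 6600 × 0.167 = 1102 ; 8600 × 0.48 = 4128 — total 5230
Band 2: 4300 × 0.969 = 4167
Band 3: 6600 × 0.968 = 6389
Band 4: 8600 × 0.948 = 8153
Giving 5230 / 4167 / 6389 / 8153.
— Period 2 —
Births: 4167 × 0.167 = 696 ; 6389 × 0.48 = 3067 — total 3763
Band 2: 5230 × 0.969 = 5068
Band 3: 4167 × 0.968 = 4034
Band 4: 6389 × 0.948 = 6057
Giving 3763 / 5068 / 4034 / 6057.
Scenario A total after 2 periods: 18922
Scenario B projection —
— Period 1 —
Births: 6600 × 0.137 = 904 ; 8600 × 0.48 = 4128 — total 5032
Band 2: 4300 × 0.969 = 4167
Band 3: 6600 × 0.968 = 6389
Band 4: 8600 × 0.948 = 8153
Giving 5032 / 4167 / 6389 / 8153.
— Period 2 —
Births: 4167 × 0.137 = 571 ; 6389 × 0.48 = 3067 — total 3638
Band 2: 5032 × 0.969 = 4876
Band 3: 4167 × 0.968 = 4034
Band 4: 6389 × 0.948 = 6057
Giving 3638 / 4876 / 4034 / 6057.
Scenario B total after 2 periods: 18605
Difference B − A = 18605 − 18922 = -317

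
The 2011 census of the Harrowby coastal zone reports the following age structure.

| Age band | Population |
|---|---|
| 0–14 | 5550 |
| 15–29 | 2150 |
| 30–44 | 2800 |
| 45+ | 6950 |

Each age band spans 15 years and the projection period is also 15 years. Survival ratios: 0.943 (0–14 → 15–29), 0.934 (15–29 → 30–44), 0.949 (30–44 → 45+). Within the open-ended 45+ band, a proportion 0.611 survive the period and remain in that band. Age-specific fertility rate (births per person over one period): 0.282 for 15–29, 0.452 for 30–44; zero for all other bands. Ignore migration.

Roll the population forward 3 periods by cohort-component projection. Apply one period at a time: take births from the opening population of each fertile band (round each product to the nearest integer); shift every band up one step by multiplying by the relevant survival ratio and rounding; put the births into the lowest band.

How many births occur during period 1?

1872

Call the bands 1 to 4, youngest first.
— Period 1 —
Births: 2150 * 0.282 = 606, 2800 * 0.452 = 1266 — total 1872
Band 2: 5550 * 0.943 = 5234
Band 3: 2150 * 0.934 = 2008
Band 4: 2800 * 0.949 + 6950 * 0.611 = 2657 + 4246 = 6903
→ [1872, 5234, 2008, 6903]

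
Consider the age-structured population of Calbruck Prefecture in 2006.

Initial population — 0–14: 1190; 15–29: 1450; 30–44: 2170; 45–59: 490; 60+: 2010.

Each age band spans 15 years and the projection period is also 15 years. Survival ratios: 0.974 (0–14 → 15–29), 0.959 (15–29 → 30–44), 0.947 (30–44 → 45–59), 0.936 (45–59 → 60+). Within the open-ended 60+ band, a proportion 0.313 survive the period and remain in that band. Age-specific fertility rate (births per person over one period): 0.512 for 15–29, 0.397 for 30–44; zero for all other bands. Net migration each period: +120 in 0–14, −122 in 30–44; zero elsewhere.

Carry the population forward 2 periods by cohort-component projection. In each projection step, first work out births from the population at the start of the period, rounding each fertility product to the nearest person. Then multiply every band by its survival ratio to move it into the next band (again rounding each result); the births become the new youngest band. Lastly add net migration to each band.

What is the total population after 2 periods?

7350

[period 1]
Births: 1450 * 0.512 = 742, 2170 * 0.397 = 861 → 1603
15–29: 1190 * 0.974 = 1159
30–44: 1450 * 0.959 = 1391
45–59: 2170 * 0.947 = 2055
60+: 490 * 0.936 + 2010 * 0.313 = 459 + 629 = 1088
Net migration: 0–14 + 120 → 1723; 30–44 − 122 → 1269
Giving 1723 / 1159 / 1269 / 2055 / 1088.
[period 2]
Births: 1159 * 0.512 = 593, 1269 * 0.397 = 504 → 1097
15–29: 1723 * 0.974 = 1678
30–44: 1159 * 0.959 = 1111
45–59: 1269 * 0.947 = 1202
60+: 2055 * 0.936 + 1088 * 0.313 = 1923 + 341 = 2264
Net migration: 0–14 + 120 → 1217; 30–44 − 122 → 989
Giving 1217 / 1678 / 989 / 1202 / 2264.
Total after period 2: 1217 + 1678 + 989 + 1202 + 2264 = 7350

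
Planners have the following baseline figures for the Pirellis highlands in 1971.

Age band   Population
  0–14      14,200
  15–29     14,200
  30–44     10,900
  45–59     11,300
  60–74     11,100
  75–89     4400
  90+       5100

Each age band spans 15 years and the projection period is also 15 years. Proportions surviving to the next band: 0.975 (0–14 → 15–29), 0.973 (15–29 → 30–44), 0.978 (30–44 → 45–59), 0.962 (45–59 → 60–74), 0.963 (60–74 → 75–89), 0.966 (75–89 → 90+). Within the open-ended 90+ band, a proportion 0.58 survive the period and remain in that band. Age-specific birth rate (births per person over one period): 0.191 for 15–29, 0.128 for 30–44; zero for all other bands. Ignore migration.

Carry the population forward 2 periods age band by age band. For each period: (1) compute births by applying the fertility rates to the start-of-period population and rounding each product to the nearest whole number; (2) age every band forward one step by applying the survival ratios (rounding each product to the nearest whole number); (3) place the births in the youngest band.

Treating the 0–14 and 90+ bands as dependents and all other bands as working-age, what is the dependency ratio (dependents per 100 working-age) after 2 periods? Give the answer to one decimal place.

36.6

Numbering the groups 1..7 from youngest to oldest:
Period 1:
Births: 14200 × 0.191 = 2712, 10900 × 0.128 = 1395 → total 4107
Group 2: 14200 × 0.975 = 13845
Group 3: 14200 × 0.973 = 13817
Group 4: 10900 × 0.978 = 10660
Group 5: 11300 × 0.962 = 10871
Group 6: 11100 × 0.963 = 10689
Group 7: 4400 × 0.966 + 5100 × 0.58 = 4250 + 2958 = 7208
→ [4107, 13845, 13817, 10660, 10871, 10689, 7208]
Period 2:
Births: 13845 × 0.191 = 2644, 13817 × 0.128 = 1769 → total 4413
Group 2: 4107 × 0.975 = 4004
Group 3: 13845 × 0.973 = 13471
Group 4: 13817 × 0.978 = 13513
Group 5: 10660 × 0.962 = 10255
Group 6: 10871 × 0.963 = 10469
Group 7: 10689 × 0.966 + 7208 × 0.58 = 10326 + 4181 = 14507
→ [4413, 4004, 13471, 13513, 10255, 10469, 14507]
Dependents (band 0–14 + band 90+) = 4413 + 14507 = 18920; working-age = 51712; ratio = 18920/51712 × 100 = 36.6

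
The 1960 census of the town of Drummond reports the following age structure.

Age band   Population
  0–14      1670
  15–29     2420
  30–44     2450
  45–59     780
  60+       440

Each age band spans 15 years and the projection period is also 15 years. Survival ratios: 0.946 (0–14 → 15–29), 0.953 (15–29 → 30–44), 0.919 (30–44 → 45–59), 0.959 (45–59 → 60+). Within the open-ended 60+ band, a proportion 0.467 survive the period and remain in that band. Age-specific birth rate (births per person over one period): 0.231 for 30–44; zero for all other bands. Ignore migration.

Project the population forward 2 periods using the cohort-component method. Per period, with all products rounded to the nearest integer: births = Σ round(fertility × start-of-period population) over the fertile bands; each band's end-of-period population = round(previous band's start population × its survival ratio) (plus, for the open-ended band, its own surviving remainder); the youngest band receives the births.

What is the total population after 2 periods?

7298

(Groups numbered youngest = 1 to oldest = 5.)
Period 1:
Births: 2450 × 0.231 = 566
Group 2: 1670 × 0.946 = 1580
Group 3: 2420 × 0.953 = 2306
Group 4: 2450 × 0.919 = 2252
Group 5: 780 × 0.959 + 440 × 0.467 = 748 + 205 = 953
End of period: [566, 1580, 2306, 2252, 953]
Period 2:
Births: 2306 × 0.231 = 533
Group 2: 566 × 0.946 = 535
Group 3: 1580 × 0.953 = 1506
Group 4: 2306 × 0.919 = 2119
Group 5: 2252 × 0.959 + 953 × 0.467 = 2160 + 445 = 2605
End of period: [533, 535, 1506, 2119, 2605]
Total after period 2: 533 + 535 + 1506 + 2119 + 2605 = 7298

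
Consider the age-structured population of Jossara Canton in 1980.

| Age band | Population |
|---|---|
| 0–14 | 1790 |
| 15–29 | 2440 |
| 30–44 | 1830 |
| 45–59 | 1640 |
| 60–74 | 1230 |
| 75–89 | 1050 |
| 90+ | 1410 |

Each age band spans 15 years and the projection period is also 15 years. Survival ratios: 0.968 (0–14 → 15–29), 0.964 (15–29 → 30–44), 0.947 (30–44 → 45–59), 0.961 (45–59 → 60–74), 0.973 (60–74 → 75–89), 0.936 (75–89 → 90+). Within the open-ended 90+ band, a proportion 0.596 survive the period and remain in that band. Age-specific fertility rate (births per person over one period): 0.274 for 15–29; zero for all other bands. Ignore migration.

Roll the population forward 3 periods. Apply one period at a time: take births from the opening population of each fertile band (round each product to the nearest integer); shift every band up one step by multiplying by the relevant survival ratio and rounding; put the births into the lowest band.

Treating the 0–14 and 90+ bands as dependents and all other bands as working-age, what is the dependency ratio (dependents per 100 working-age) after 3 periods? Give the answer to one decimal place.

Numbering the groups 1..7 from youngest to oldest:
[period 1]
Births: 2440 × 0.274 = 669
Group 2: 1790 × 0.968 = 1733
Group 3: 2440 × 0.964 = 2352
Group 4: 1830 × 0.947 = 1733
Group 5: 1640 × 0.961 = 1576
Group 6: 1230 × 0.973 = 1197
Group 7: 1050 × 0.936 + 1410 × 0.596 = 983 + 840 = 1823
→ [669, 1733, 2352, 1733, 1576, 1197, 1823]
[period 2]
Births: 1733 × 0.274 = 475
Group 2: 669 × 0.968 = 648
Group 3: 1733 × 0.964 = 1671
Group 4: 2352 × 0.947 = 2227
Group 5: 1733 × 0.961 = 1665
Group 6: 1576 × 0.973 = 1533
Group 7: 1197 × 0.936 + 1823 × 0.596 = 1120 + 1087 = 2207
→ [475, 648, 1671, 2227, 1665, 1533, 2207]
[period 3]
Births: 648 × 0.274 = 178
Group 2: 475 × 0.968 = 460
Group 3: 648 × 0.964 = 625
Group 4: 1671 × 0.947 = 1582
Group 5: 2227 × 0.961 = 2140
Group 6: 1665 × 0.973 = 1620
Group 7: 1533 × 0.936 + 2207 × 0.596 = 1435 + 1315 = 2750
→ [178, 460, 625, 1582, 2140, 1620, 2750]
Dependents (band 0–14 + band 90+) = 178 + 2750 = 2928; working-age = 6427; ratio = 2928/6427 × 100 = 45.6

45.6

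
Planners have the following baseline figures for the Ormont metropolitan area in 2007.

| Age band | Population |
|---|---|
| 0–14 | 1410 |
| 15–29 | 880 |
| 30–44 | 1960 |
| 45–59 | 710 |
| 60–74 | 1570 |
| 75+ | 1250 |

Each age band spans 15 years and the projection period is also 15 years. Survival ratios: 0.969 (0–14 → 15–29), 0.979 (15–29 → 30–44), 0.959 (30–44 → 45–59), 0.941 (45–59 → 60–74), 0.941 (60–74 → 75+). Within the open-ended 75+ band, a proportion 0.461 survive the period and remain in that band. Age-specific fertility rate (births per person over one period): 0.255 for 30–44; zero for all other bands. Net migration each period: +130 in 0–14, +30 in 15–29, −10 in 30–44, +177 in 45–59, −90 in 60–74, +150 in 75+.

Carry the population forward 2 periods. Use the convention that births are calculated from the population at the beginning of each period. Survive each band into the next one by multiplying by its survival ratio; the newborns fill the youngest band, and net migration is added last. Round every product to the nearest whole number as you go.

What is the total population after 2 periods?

6894

(Groups numbered youngest = 1 to oldest = 6.)
Period 1:
Births: 1960 × 0.255 = 500
Group 2: 1410 × 0.969 = 1366
Group 3: 880 × 0.979 = 862
Group 4: 1960 × 0.959 = 1880
Group 5: 710 × 0.941 = 668
Group 6: 1570 × 0.941 + 1250 × 0.461 = 1477 + 576 = 2053
Net migration: Group 1 + 130 → 630; Group 2 + 30 → 1396; Group 3 − 10 → 852; Group 4 + 177 → 2057; Group 5 − 90 → 578; Group 6 + 150 → 2203
End of period: [630, 1396, 852, 2057, 578, 2203]
Period 2:
Births: 852 × 0.255 = 217
Group 2: 630 × 0.969 = 610
Group 3: 1396 × 0.979 = 1367
Group 4: 852 × 0.959 = 817
Group 5: 2057 × 0.941 = 1936
Group 6: 578 × 0.941 + 2203 × 0.461 = 544 + 1016 = 1560
Net migration: Group 1 + 130 → 347; Group 2 + 30 → 640; Group 3 − 10 → 1357; Group 4 + 177 → 994; Group 5 − 90 → 1846; Group 6 + 150 → 1710
End of period: [347, 640, 1357, 994, 1846, 1710]
Total after period 2: 347 + 640 + 1357 + 994 + 1846 + 1710 = 6894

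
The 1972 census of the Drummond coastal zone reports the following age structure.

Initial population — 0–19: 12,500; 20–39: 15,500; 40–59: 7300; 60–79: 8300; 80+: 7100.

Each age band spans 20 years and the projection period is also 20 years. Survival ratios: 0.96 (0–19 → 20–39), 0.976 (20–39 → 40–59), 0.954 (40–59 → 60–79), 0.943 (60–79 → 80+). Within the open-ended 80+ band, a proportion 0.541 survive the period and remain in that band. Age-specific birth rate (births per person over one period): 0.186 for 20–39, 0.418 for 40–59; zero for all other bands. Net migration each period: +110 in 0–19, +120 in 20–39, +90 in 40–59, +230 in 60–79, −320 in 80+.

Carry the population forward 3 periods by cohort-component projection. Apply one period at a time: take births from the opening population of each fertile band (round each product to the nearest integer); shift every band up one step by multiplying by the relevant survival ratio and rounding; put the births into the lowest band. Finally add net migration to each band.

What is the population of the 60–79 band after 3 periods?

11601

Period 1:
Births: 15500 × 0.186 = 2883  |  7300 × 0.418 = 3051 ⇒ total 5934
20–39: 12500 × 0.96 = 12000
40–59: 15500 × 0.976 = 15128
60–79: 7300 × 0.954 = 6964
80+: 8300 × 0.943 + 7100 × 0.541 = 7827 + 3841 = 11668
Net migration: 0–19 + 110 → 6044; 20–39 + 120 → 12120; 40–59 + 90 → 15218; 60–79 + 230 → 7194; 80+ − 320 → 11348
Giving 6044 / 12120 / 15218 / 7194 / 11348.
Period 2:
Births: 12120 × 0.186 = 2254  |  15218 × 0.418 = 6361 ⇒ total 8615
20–39: 6044 × 0.96 = 5802
40–59: 12120 × 0.976 = 11829
60–79: 15218 × 0.954 = 14518
80+: 7194 × 0.943 + 11348 × 0.541 = 6784 + 6139 = 12923
Net migration: 0–19 + 110 → 8725; 20–39 + 120 → 5922; 40–59 + 90 → 11919; 60–79 + 230 → 14748; 80+ − 320 → 12603
Giving 8725 / 5922 / 11919 / 14748 / 12603.
Period 3:
Births: 5922 × 0.186 = 1101  |  11919 × 0.418 = 4982 ⇒ total 6083
20–39: 8725 × 0.96 = 8376
40–59: 5922 × 0.976 = 5780
60–79: 11919 × 0.954 = 11371
80+: 14748 × 0.943 + 12603 × 0.541 = 13907 + 6818 = 20725
Net migration: 0–19 + 110 → 6193; 20–39 + 120 → 8496; 40–59 + 90 → 5870; 60–79 + 230 → 11601; 80+ − 320 → 20405
Giving 6193 / 8496 / 5870 / 11601 / 20405.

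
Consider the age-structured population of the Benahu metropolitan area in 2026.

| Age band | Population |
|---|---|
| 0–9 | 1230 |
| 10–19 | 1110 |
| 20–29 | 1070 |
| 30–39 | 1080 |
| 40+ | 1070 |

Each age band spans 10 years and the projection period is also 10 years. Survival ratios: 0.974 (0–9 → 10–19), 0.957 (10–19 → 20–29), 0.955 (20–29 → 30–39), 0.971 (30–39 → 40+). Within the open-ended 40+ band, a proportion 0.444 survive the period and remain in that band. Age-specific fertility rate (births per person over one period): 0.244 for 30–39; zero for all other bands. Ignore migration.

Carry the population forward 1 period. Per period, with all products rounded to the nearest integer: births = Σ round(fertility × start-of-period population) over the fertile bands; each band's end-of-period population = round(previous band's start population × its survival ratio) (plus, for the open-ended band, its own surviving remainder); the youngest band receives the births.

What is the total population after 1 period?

Period 1.
Births: 1080 × 0.244 = 264
10–19: 1230 × 0.974 = 1198
20–29: 1110 × 0.957 = 1062
30–39: 1070 × 0.955 = 1022
40+: 1080 × 0.971 + 1070 × 0.444 = 1049 + 475 = 1524
End of period: [264, 1198, 1062, 1022, 1524]
Total after period 1: 264 + 1198 + 1062 + 1022 + 1524 = 5070

5070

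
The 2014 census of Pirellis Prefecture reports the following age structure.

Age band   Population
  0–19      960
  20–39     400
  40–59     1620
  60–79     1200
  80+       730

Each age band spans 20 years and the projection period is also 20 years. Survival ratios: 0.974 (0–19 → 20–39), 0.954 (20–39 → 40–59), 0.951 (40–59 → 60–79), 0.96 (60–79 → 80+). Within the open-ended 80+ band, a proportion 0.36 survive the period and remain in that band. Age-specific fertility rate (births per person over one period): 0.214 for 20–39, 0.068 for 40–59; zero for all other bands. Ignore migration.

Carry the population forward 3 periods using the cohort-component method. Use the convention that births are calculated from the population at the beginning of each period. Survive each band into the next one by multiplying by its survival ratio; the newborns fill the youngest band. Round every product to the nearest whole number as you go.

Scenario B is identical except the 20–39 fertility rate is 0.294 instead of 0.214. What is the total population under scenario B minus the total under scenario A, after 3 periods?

127

[period 1]
Births: 400 × 0.214 = 86, 1620 × 0.068 = 110 → total 196
20–39: 960 × 0.974 = 935
40–59: 400 × 0.954 = 382
60–79: 1620 × 0.951 = 1541
80+: 1200 × 0.96 + 730 × 0.36 = 1152 + 263 = 1415
→ [196, 935, 382, 1541, 1415]
[period 2]
Births: 935 × 0.214 = 200, 382 × 0.068 = 26 → total 226
20–39: 196 × 0.974 = 191
40–59: 935 × 0.954 = 892
60–79: 382 × 0.951 = 363
80+: 1541 × 0.96 + 1415 × 0.36 = 1479 + 509 = 1988
→ [226, 191, 892, 363, 1988]
[period 3]
Births: 191 × 0.214 = 41, 892 × 0.068 = 61 → total 102
20–39: 226 × 0.974 = 220
40–59: 191 × 0.954 = 182
60–79: 892 × 0.951 = 848
80+: 363 × 0.96 + 1988 × 0.36 = 348 + 716 = 1064
→ [102, 220, 182, 848, 1064]
Scenario A total after 3 periods: 2416
Scenario B projection —
[period 1]
Births: 400 × 0.294 = 118, 1620 × 0.068 = 110 → total 228
20–39: 960 × 0.974 = 935
40–59: 400 × 0.954 = 382
60–79: 1620 × 0.951 = 1541
80+: 1200 × 0.96 + 730 × 0.36 = 1152 + 263 = 1415
→ [228, 935, 382, 1541, 1415]
[period 2]
Births: 935 × 0.294 = 275, 382 × 0.068 = 26 → total 301
20–39: 228 × 0.974 = 222
40–59: 935 × 0.954 = 892
60–79: 382 × 0.951 = 363
80+: 1541 × 0.96 + 1415 × 0.36 = 1479 + 509 = 1988
→ [301, 222, 892, 363, 1988]
[period 3]
Births: 222 × 0.294 = 65, 892 × 0.068 = 61 → total 126
20–39: 301 × 0.974 = 293
40–59: 222 × 0.954 = 212
60–79: 892 × 0.951 = 848
80+: 363 × 0.96 + 1988 × 0.36 = 348 + 716 = 1064
→ [126, 293, 212, 848, 1064]
Scenario B total after 3 periods: 2543
Difference B − A = 2543 − 2416 = 127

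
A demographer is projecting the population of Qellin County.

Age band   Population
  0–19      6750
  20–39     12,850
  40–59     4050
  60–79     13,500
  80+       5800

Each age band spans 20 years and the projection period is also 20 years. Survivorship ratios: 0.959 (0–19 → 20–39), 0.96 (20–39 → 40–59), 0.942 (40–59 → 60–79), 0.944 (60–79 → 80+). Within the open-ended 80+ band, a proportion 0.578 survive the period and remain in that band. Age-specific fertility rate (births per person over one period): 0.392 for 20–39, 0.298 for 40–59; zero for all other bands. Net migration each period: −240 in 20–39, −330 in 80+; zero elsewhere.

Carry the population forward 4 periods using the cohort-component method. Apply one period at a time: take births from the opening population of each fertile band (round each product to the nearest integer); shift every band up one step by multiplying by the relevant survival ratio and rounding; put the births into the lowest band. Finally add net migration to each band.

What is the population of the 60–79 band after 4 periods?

5198

(Bands numbered youngest = 1 to oldest = 5.)
Period 1:
Births: 12850 * 0.392 = 5037 ; 4050 * 0.298 = 1207 → 6244
Band 2: 6750 * 0.959 = 6473
Band 3: 12850 * 0.96 = 12336
Band 4: 4050 * 0.942 = 3815
Band 5: 13500 * 0.944 + 5800 * 0.578 = 12744 + 3352 = 16096
Net migration: Band 2 − 240 → 6233; Band 5 − 330 → 15766
→ [6244, 6233, 12336, 3815, 15766]
Period 2:
Births: 6233 * 0.392 = 2443 ; 12336 * 0.298 = 3676 → 6119
Band 2: 6244 * 0.959 = 5988
Band 3: 6233 * 0.96 = 5984
Band 4: 12336 * 0.942 = 11621
Band 5: 3815 * 0.944 + 15766 * 0.578 = 3601 + 9113 = 12714
Net migration: Band 2 − 240 → 5748; Band 5 − 330 → 12384
→ [6119, 5748, 5984, 11621, 12384]
Period 3:
Births: 5748 * 0.392 = 2253 ; 5984 * 0.298 = 1783 → 4036
Band 2: 6119 * 0.959 = 5868
Band 3: 5748 * 0.96 = 5518
Band 4: 5984 * 0.942 = 5637
Band 5: 11621 * 0.944 + 12384 * 0.578 = 10970 + 7158 = 18128
Net migration: Band 2 − 240 → 5628; Band 5 − 330 → 17798
→ [4036, 5628, 5518, 5637, 17798]
Period 4:
Births: 5628 * 0.392 = 2206 ; 5518 * 0.298 = 1644 → 3850
Band 2: 4036 * 0.959 = 3871
Band 3: 5628 * 0.96 = 5403
Band 4: 5518 * 0.942 = 5198
Band 5: 5637 * 0.944 + 17798 * 0.578 = 5321 + 10287 = 15608
Net migration: Band 2 − 240 → 3631; Band 5 − 330 → 15278
→ [3850, 3631, 5403, 5198, 15278]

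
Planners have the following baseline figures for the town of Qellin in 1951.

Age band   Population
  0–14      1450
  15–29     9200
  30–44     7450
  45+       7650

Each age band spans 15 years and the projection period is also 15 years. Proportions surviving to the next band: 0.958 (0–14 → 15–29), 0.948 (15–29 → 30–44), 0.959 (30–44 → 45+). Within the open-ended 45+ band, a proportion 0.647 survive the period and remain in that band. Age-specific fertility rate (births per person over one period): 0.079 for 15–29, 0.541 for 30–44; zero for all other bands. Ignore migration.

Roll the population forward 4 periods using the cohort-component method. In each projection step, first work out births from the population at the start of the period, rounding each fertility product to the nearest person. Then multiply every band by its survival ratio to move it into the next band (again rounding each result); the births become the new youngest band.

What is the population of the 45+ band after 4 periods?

11737

— Period 1 —
Births: 9200 × 0.079 = 727, 7450 × 0.541 = 4030 ⇒ total 4757
15–29: 1450 × 0.958 = 1389
30–44: 9200 × 0.948 = 8722
45+: 7450 × 0.959 + 7650 × 0.647 = 7145 + 4950 = 12095
→ [4757, 1389, 8722, 12095]
— Period 2 —
Births: 1389 × 0.079 = 110, 8722 × 0.541 = 4719 ⇒ total 4829
15–29: 4757 × 0.958 = 4557
30–44: 1389 × 0.948 = 1317
45+: 8722 × 0.959 + 12095 × 0.647 = 8364 + 7825 = 16189
→ [4829, 4557, 1317, 16189]
— Period 3 —
Births: 4557 × 0.079 = 360, 1317 × 0.541 = 712 ⇒ total 1072
15–29: 4829 × 0.958 = 4626
30–44: 4557 × 0.948 = 4320
45+: 1317 × 0.959 + 16189 × 0.647 = 1263 + 10474 = 11737
→ [1072, 4626, 4320, 11737]
— Period 4 —
Births: 4626 × 0.079 = 365, 4320 × 0.541 = 2337 ⇒ total 2702
15–29: 1072 × 0.958 = 1027
30–44: 4626 × 0.948 = 4385
45+: 4320 × 0.959 + 11737 × 0.647 = 4143 + 7594 = 11737
→ [2702, 1027, 4385, 11737]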